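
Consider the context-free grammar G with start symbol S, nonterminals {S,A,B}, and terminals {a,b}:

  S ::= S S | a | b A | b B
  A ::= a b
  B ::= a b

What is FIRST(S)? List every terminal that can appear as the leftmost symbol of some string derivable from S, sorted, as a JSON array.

Compute FIRST by fixpoint:
pass 1:
  A via A→a b: +{a}
  B via B→a b: +{a}
  S via S→a: +{a}
  S via S→b A: +{b}
  FIRST[S]={a,b}  FIRST[A]={a}  FIRST[B]={a}
pass 2: (no change)
  FIRST[S]={a,b}  FIRST[A]={a}  FIRST[B]={a}

FIRST(S) = ["a", "b"]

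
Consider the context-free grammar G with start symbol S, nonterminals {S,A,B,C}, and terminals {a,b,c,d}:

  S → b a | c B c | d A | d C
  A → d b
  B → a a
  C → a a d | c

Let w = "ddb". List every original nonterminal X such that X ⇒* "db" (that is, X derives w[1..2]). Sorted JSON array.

CNF form of G:
  S -> T0 A | T0 C | T1 T2 | T3 X5
  A -> T0 T1
  B -> T2 T2
  C -> T2 X4 | c
  T0 -> d
  T1 -> b
  T2 -> a
  T3 -> c
  X4 -> T2 T0
  X5 -> B T3

CYK fill — only the sub-triangle for w[1..2]:
  cell(1,1) d: {T0}  orig:{}
  cell(2,2) b: {T1}  orig:{}
  cell(1,2) db: {A}

Original NTs in T[1,2] deriving "db": ["A"]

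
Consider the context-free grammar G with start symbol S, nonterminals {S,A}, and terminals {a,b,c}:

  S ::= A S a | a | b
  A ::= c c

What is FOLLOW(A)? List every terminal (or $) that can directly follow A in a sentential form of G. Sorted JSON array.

FIRST iteration:
[1]
  A via A→c c: +{c}
  S via S→A S a: +{c}
  S via S→a: +{a}
  S via S→b: +{b}
  FIRST[S]={a,b,c}  FIRST[A]={c}
[2] (stable)
  FIRST[S]={a,b,c}  FIRST[A]={c}

Compute FOLLOW by fixpoint:
seed FOLLOW(S) with $
iter 1:
  S→A S a: FOLLOW(A) ⊇ FIRST(S) = {a,b,c}; new: +{a,b,c}
  S→A S a: FOLLOW(S) ⊇ FIRST(a) = {a}; new: +{a}
  FOLLOW[S]={$,a}  FOLLOW[A]={a,b,c}
iter 2: — fixpoint
  FOLLOW[S]={$,a}  FOLLOW[A]={a,b,c}

FOLLOW(A) = ["a", "b", "c"]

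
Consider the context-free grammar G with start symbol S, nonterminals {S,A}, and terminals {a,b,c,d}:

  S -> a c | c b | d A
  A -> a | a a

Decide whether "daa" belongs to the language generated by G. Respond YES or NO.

Convert to CNF:
  S -> T0 T1 | T1 T2 | T3 A
  A -> T0 T0 | a
  T0 -> a
  T1 -> c
  T2 -> b
  T3 -> d

CYK table (by increasing span):
  cell(0,0) d: {T3}  orig:{}
  cell(1,1) a: {A,T0}  orig:{A}
  cell(2,2) a: {A,T0}  orig:{A}
  cell(0,1) da: {S}
  cell(1,2) aa: {A}
  cell(0,2) daa: {S}

S ∈ T[0,2] ⇒ YES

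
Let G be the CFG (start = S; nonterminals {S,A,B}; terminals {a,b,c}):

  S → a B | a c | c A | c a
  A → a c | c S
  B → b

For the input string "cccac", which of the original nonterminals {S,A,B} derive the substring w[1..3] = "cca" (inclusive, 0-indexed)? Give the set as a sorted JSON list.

Convert to CNF:
  S -> T0 B | T0 T1 | T1 A | T1 T0
  A -> T0 T1 | T1 S
  B -> b
  T0 -> a
  T1 -> c

CYK fill (cells [i..j] with 1 ≤ i ≤ j ≤ 3 only):
  [1..1]={T1}  "c"  orig:{}
  [2..2]={T1}  "c"  orig:{}
  [3..3]={T0}  "a"  orig:{}
  [1..2]=∅  "cc"
  [2..3]={S}  "ca"
  [1..3]={A}  "cca"

Original NTs in T[1,3] deriving "cca": ["A"]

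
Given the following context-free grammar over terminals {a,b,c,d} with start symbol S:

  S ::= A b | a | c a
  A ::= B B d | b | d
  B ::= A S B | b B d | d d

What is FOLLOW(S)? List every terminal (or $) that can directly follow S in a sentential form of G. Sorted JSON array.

FIRST iteration:
round 1:
  A via A→b: +{b}
  A via A→d: +{d}
  B via B→A S B: +{b,d}
  S via S→A b: +{b,d}
  S via S→a: +{a}
  S via S→c a: +{c}
  FIRST(S)={a,b,c,d}  FIRST(A)={b,d}  FIRST(B)={b,d}
round 2: (no change)
  FIRST(S)={a,b,c,d}  FIRST(A)={b,d}  FIRST(B)={b,d}

FOLLOW iteration:
seed FOLLOW(S) with $
round 1:
  A→B B d: FOLLOW(B) ⊇ FIRST(B) = {b,d}; new: +{b,d}
  B→A S B: FOLLOW(A) ⊇ FIRST(S) = {a,b,c,d}; new: +{a,b,c,d}
  B→A S B: FOLLOW(S) ⊇ FIRST(B) = {b,d}; new: +{b,d}
  FOLLOW(S)={$,b,d}  FOLLOW(A)={a,b,c,d}  FOLLOW(B)={b,d}
round 2: (no change)
  FOLLOW(S)={$,b,d}  FOLLOW(A)={a,b,c,d}  FOLLOW(B)={b,d}

FOLLOW(S) = ["$", "b", "d"]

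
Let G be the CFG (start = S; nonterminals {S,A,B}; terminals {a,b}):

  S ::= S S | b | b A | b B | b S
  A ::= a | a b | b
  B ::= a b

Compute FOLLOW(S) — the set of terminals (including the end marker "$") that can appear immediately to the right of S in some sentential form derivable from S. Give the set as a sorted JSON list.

FIRST sets, iterate to fixpoint:
iter 1:
  A via A→a: +{a}
  A via A→b: +{b}
  B via B→a b: +{a}
  S via S→b: +{b}
  FIRST[S]={b}  FIRST[A]={a,b}  FIRST[B]={a}
iter 2: (no change)
  FIRST[S]={b}  FIRST[A]={a,b}  FIRST[B]={a}

FOLLOW iteration:
initialize: $ ∈ FOLLOW(S)
[1]
  S→S S: FOLLOW(S) ⊇ FIRST(S) = {b}; new: +{b}
  S→b A: FOLLOW(A) ⊇ FOLLOW(S) ⊇ {$,b}; new: +{$,b}
  S→b B: FOLLOW(B) ⊇ FOLLOW(S) ⊇ {$,b}; new: +{$,b}
  FOLLOW(S)={$,b}  FOLLOW(A)={$,b}  FOLLOW(B)={$,b}
[2] (stable)
  FOLLOW(S)={$,b}  FOLLOW(A)={$,b}  FOLLOW(B)={$,b}

FOLLOW(S) = ["$", "b"]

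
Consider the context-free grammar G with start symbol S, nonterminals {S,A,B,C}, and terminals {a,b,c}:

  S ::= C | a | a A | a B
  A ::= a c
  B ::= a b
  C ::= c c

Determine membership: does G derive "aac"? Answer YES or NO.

CNF form of G:
  S -> T0 A | T0 B | T1 T1 | a
  A -> T0 T1
  B -> T0 T2
  C -> T1 T1
  T0 -> a
  T1 -> c
  T2 -> b

CYK fill:
  cell(0,0) a: {S,T0}  orig:{S}
  cell(1,1) a: {S,T0}  orig:{S}
  cell(2,2) c: {T1}  orig:{}
  cell(0,1) aa: ∅
  cell(1,2) ac: {A}
  cell(0,2) aac: {S}

S ∈ T[0,2] ⇒ YES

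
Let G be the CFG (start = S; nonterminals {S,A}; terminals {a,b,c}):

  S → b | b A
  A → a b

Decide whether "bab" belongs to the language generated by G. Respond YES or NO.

Convert to CNF:
  S -> T1 A | b
  A -> T0 T1
  T0 -> a
  T1 -> b

CYK fill:
  T[0,0] 'b' = {S,T1}  orig:{S}
  T[1,1] 'a' = {T0}  orig:{}
  T[2,2] 'b' = {S,T1}  orig:{S}
  T[0,1] 'ba' = ∅
  T[1,2] 'ab' = {A}
  T[0,2] 'bab' = {S}

S ∈ T[0,2] ⇒ YES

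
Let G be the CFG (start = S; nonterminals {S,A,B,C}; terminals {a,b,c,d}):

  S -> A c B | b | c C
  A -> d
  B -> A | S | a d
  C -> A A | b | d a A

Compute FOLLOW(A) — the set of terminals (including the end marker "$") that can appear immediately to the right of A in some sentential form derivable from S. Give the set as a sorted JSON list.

Compute FIRST by fixpoint:
round 1:
  A via A→d: +{d}
  B via B→A: +{d}
  B via B→a d: +{a}
  C via C→A A: +{d}
  C via C→b: +{b}
  S via S→A c B: +{d}
  S via S→b: +{b}
  S via S→c C: +{c}
  FIRST(S)={b,c,d}  FIRST(A)={d}  FIRST(B)={a,d}  FIRST(C)={b,d}
round 2:
  B via B→S: +{b,c}
  FIRST(S)={b,c,d}  FIRST(A)={d}  FIRST(B)={a,b,c,d}  FIRST(C)={b,d}
round 3: (no change)
  FIRST(S)={b,c,d}  FIRST(A)={d}  FIRST(B)={a,b,c,d}  FIRST(C)={b,d}

FOLLOW sets:
seed FOLLOW(S) with $
[1]
  C→A A: FOLLOW(A) ⊇ FIRST(A) = {d}; new: +{d}
  S→A c B: FOLLOW(A) ⊇ FIRST(c) = {c}; new: +{c}
  S→A c B: FOLLOW(B) ⊇ FOLLOW(S) ⊇ {$}; new: +{$}
  S→c C: FOLLOW(C) ⊇ FOLLOW(S) ⊇ {$}; new: +{$}
  S: {$}  A: {c,d}  B: {$}  C: {$}
[2]
  B→A: FOLLOW(A) ⊇ FOLLOW(B) ⊇ {$}; new: +{$}
  S: {$}  A: {$,c,d}  B: {$}  C: {$}
[3] (stable)
  S: {$}  A: {$,c,d}  B: {$}  C: {$}

FOLLOW(A) = ["$", "c", "d"]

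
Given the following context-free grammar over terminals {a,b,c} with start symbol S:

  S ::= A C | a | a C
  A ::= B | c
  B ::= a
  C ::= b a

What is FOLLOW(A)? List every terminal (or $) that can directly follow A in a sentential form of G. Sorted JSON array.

FIRST iteration:
round 1:
  A via A→c: +{c}
  B via B→a: +{a}
  C via C→b a: +{b}
  S via S→A C: +{c}
  S via S→a: +{a}
  FIRST(S)={a,c}  FIRST(A)={c}  FIRST(B)={a}  FIRST(C)={b}
round 2:
  A via A→B: +{a}
  FIRST(S)={a,c}  FIRST(A)={a,c}  FIRST(B)={a}  FIRST(C)={b}
round 3: (no change)
  FIRST(S)={a,c}  FIRST(A)={a,c}  FIRST(B)={a}  FIRST(C)={b}

FOLLOW iteration:
FOLLOW(S) := {$}
iter 1:
  S→A C: FOLLOW(A) ⊇ FIRST(C) = {b}; new: +{b}
  S→A C: FOLLOW(C) ⊇ FOLLOW(S) ⊇ {$}; new: +{$}
  S: {$}  A: {b}  B: {}  C: {$}
iter 2:
  A→B: FOLLOW(B) ⊇ FOLLOW(A) ⊇ {b}; new: +{b}
  S: {$}  A: {b}  B: {b}  C: {$}
iter 3: done
  S: {$}  A: {b}  B: {b}  C: {$}

FOLLOW(A) = ["b"]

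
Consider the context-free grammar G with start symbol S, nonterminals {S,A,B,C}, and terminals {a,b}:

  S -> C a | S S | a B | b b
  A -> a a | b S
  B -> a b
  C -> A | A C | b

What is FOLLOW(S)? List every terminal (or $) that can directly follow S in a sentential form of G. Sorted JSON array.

Compute FIRST by fixpoint:
pass 1:
  A via A→a a: +{a}
  A via A→b S: +{b}
  B via B→a b: +{a}
  C via C→A: +{a,b}
  S via S→C a: +{a,b}
  FIRST[S]={a,b}  FIRST[A]={a,b}  FIRST[B]={a}  FIRST[C]={a,b}
pass 2: (stable)
  FIRST[S]={a,b}  FIRST[A]={a,b}  FIRST[B]={a}  FIRST[C]={a,b}

FOLLOW sets:
seed FOLLOW(S) with $
pass 1:
  C→A C: FOLLOW(A) ⊇ FIRST(C) = {a,b}; new: +{a,b}
  S→C a: FOLLOW(C) ⊇ FIRST(a) = {a}; new: +{a}
  S→S S: FOLLOW(S) ⊇ FIRST(S) = {a,b}; new: +{a,b}
  S→a B: FOLLOW(B) ⊇ FOLLOW(S) ⊇ {$,a,b}; new: +{$,a,b}
  S: {$,a,b}  A: {a,b}  B: {$,a,b}  C: {a}
pass 2: (stable)
  S: {$,a,b}  A: {a,b}  B: {$,a,b}  C: {a}

FOLLOW(S) = ["$", "a", "b"]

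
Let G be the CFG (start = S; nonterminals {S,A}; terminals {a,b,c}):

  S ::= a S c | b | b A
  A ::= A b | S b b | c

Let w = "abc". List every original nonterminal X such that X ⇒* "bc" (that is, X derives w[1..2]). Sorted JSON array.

CNF form of G:
  S -> T0 A | T1 X4 | b
  A -> A T0 | S X3 | c
  T0 -> b
  T1 -> a
  T2 -> c
  X3 -> T0 T0
  X4 -> S T2

CYK table (by increasing span), restricted to cells inside w[1..2]:
  T[1,1] 'b' = {S,T0}  orig:{S}
  T[2,2] 'c' = {A,T2}  orig:{A}
  T[1,2] 'bc' = {S,X4}  orig:{S}

Original NTs in T[1,2] deriving "bc": ["S"]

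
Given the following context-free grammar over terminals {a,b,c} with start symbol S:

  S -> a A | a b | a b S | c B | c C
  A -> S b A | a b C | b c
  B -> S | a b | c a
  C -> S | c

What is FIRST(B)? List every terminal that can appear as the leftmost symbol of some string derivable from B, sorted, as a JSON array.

Compute FIRST by fixpoint:
pass 1:
  A via A→a b C: +{a}
  A via A→b c: +{b}
  B via B→a b: +{a}
  B via B→c a: +{c}
  C via C→c: +{c}
  S via S→a A: +{a}
  S via S→c B: +{c}
  FIRST(S)={a,c}  FIRST(A)={a,b}  FIRST(B)={a,c}  FIRST(C)={c}
pass 2:
  A via A→S b A: +{c}
  C via C→S: +{a}
  FIRST(S)={a,c}  FIRST(A)={a,b,c}  FIRST(B)={a,c}  FIRST(C)={a,c}
pass 3: (stable)
  FIRST(S)={a,c}  FIRST(A)={a,b,c}  FIRST(B)={a,c}  FIRST(C)={a,c}

FIRST(B) = ["a", "c"]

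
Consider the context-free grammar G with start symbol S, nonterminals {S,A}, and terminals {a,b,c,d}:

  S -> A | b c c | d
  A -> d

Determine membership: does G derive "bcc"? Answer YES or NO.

Convert to CNF:
  S -> T0 X2 | d
  A -> d
  T0 -> b
  T1 -> c
  X2 -> T1 T1

Fill CYK table bottom-up:
  [0..0]={T0}  "b"  orig:{}
  [1..1]={T1}  "c"  orig:{}
  [2..2]={T1}  "c"  orig:{}
  [0..1]=∅  "bc"
  [1..2]={X2}  "cc"  orig:{}
  [0..2]={S}  "bcc"

S ∈ T[0,2] ⇒ YES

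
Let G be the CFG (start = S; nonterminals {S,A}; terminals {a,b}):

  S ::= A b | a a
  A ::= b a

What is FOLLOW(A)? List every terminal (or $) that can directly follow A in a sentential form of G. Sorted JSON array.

FIRST iteration:
iter 1:
  A via A→b a: +{b}
  S via S→A b: +{b}
  S via S→a a: +{a}
  FIRST(S)={a,b}  FIRST(A)={b}
iter 2: — fixpoint
  FIRST(S)={a,b}  FIRST(A)={b}

FOLLOW iteration:
initialize: $ ∈ FOLLOW(S)
iter 1:
  S→A b: FOLLOW(A) ⊇ FIRST(b) = {b}; new: +{b}
  FOLLOW[S]={$}  FOLLOW[A]={b}
iter 2: (stable)
  FOLLOW[S]={$}  FOLLOW[A]={b}

FOLLOW(A) = ["b"]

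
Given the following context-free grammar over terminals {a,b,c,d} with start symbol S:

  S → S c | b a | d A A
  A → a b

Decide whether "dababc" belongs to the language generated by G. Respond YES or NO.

CNF form of G:
  S -> S T2 | T1 T0 | T3 X4
  A -> T0 T1
  T0 -> a
  T1 -> b
  T2 -> c
  T3 -> d
  X4 -> A A

CYK fill:
  T[0,0] 'd' = {T3}  orig:{}
  T[1,1] 'a' = {T0}  orig:{}
  T[2,2] 'b' = {T1}  orig:{}
  T[3,3] 'a' = {T0}  orig:{}
  T[4,4] 'b' = {T1}  orig:{}
  T[5,5] 'c' = {T2}  orig:{}
  T[0,1] 'da' = ∅
  T[1,2] 'ab' = {A}
  T[2,3] 'ba' = {S}
  T[3,4] 'ab' = {A}
  T[4,5] 'bc' = ∅
  T[0,2] 'dab' = ∅
  T[1,3] 'aba' = ∅
  T[2,4] 'bab' = ∅
  T[3,5] 'abc' = ∅
  T[0,3] 'daba' = ∅
  T[1,4] 'abab' = {X4}  orig:{}
  T[2,5] 'babc' = ∅
  T[0,4] 'dabab' = {S}
  T[1,5] 'ababc' = ∅
  T[0,5] 'dababc' = {S}

S ∈ T[0,5] ⇒ YES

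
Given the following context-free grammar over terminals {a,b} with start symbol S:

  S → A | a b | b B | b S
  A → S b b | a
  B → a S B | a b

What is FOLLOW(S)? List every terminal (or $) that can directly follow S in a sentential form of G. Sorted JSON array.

Compute FIRST by fixpoint:
iter 1:
  A via A→a: +{a}
  B via B→a S B: +{a}
  S via S→A: +{a}
  S via S→b B: +{b}
  FIRST(S)={a,b}  FIRST(A)={a}  FIRST(B)={a}
iter 2:
  A via A→S b b: +{b}
  FIRST(S)={a,b}  FIRST(A)={a,b}  FIRST(B)={a}
iter 3: done
  FIRST(S)={a,b}  FIRST(A)={a,b}  FIRST(B)={a}

FOLLOW iteration:
FOLLOW(S) := {$}
pass 1:
  A→S b b: FOLLOW(S) ⊇ FIRST(b) = {b}; new: +{b}
  B→a S B: FOLLOW(S) ⊇ FIRST(B) = {a}; new: +{a}
  S→A: FOLLOW(A) ⊇ FOLLOW(S) ⊇ {$,a,b}; new: +{$,a,b}
  S→b B: FOLLOW(B) ⊇ FOLLOW(S) ⊇ {$,a,b}; new: +{$,a,b}
  FOLLOW(S)={$,a,b}  FOLLOW(A)={$,a,b}  FOLLOW(B)={$,a,b}
pass 2: done
  FOLLOW(S)={$,a,b}  FOLLOW(A)={$,a,b}  FOLLOW(B)={$,a,b}

FOLLOW(S) = ["$", "a", "b"]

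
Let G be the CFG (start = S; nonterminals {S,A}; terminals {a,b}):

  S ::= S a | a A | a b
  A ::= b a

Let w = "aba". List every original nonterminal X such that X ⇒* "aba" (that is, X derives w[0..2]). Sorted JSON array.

CNF form of G:
  S -> S T1 | T1 A | T1 T0
  A -> T0 T1
  T0 -> b
  T1 -> a

Fill CYK table bottom-up, restricted to cells inside w[0..2]:
  cell(0,0) a: {T1}  orig:{}
  cell(1,1) b: {T0}  orig:{}
  cell(2,2) a: {T1}  orig:{}
  cell(0,1) ab: {S}
  cell(1,2) ba: {A}
  cell(0,2) aba: {S}

Original NTs in T[0,2] deriving "aba": ["S"]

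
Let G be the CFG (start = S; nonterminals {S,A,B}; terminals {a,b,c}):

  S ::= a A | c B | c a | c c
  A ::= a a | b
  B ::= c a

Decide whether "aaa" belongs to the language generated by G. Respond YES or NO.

Convert to CNF:
  S -> T0 A | T1 B | T1 T0 | T1 T1
  A -> T0 T0 | b
  B -> T1 T0
  T0 -> a
  T1 -> c

Fill CYK table bottom-up:
  [0..0]={T0}  "a"  orig:{}
  [1..1]={T0}  "a"  orig:{}
  [2..2]={T0}  "a"  orig:{}
  [0..1]={A}  "aa"
  [1..2]={A}  "aa"
  [0..2]={S}  "aaa"

S ∈ T[0,2] ⇒ YES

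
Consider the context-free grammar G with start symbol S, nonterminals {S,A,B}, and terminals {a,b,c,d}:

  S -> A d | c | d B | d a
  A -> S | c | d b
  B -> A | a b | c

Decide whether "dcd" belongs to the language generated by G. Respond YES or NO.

CNF form of G:
  S -> A T0 | T0 B | T0 T1 | c
  A -> A T0 | T0 B | T0 T1 | T0 T2 | c
  B -> A T0 | T0 B | T0 T1 | T0 T2 | T1 T2 | c
  T0 -> d
  T1 -> a
  T2 -> b

CYK fill:
  [0..0]={T0}  "d"  orig:{}
  [1..1]={A,B,S}  "c"
  [2..2]={T0}  "d"  orig:{}
  [0..1]={A,B,S}  "dc"
  [1..2]={A,B,S}  "cd"
  [0..2]={A,B,S}  "dcd"

S ∈ T[0,2] ⇒ YES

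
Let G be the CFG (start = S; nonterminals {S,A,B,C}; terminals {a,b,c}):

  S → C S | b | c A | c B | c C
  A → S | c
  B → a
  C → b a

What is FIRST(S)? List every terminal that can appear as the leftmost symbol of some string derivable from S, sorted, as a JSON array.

FIRST sets, iterate to fixpoint:
[1]
  A via A→c: +{c}
  B via B→a: +{a}
  C via C→b a: +{b}
  S via S→C S: +{b}
  S via S→c A: +{c}
  FIRST[S]={b,c}  FIRST[A]={c}  FIRST[B]={a}  FIRST[C]={b}
[2]
  A via A→S: +{b}
  FIRST[S]={b,c}  FIRST[A]={b,c}  FIRST[B]={a}  FIRST[C]={b}
[3] done
  FIRST[S]={b,c}  FIRST[A]={b,c}  FIRST[B]={a}  FIRST[C]={b}

FIRST(S) = ["b", "c"]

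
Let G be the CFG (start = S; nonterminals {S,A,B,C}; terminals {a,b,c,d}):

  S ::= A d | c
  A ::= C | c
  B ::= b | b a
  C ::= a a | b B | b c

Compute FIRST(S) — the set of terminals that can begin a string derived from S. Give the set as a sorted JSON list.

FIRST sets, iterate to fixpoint:
pass 1:
  A via A→c: +{c}
  B via B→b: +{b}
  C via C→a a: +{a}
  C via C→b B: +{b}
  S via S→A d: +{c}
  S: {c}  A: {c}  B: {b}  C: {a,b}
pass 2:
  A via A→C: +{a,b}
  S via S→A d: +{a,b}
  S: {a,b,c}  A: {a,b,c}  B: {b}  C: {a,b}
pass 3: (no change)
  S: {a,b,c}  A: {a,b,c}  B: {b}  C: {a,b}

FIRST(S) = ["a", "b", "c"]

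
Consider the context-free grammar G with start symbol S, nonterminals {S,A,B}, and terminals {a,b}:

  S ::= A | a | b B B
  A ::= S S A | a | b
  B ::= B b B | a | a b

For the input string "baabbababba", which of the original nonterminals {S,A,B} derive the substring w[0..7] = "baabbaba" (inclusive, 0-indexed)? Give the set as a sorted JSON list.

Convert to CNF:
  S -> S X4 | T0 X5 | a | b
  A -> S X2 | a | b
  B -> B X3 | T1 T0 | a
  T0 -> b
  T1 -> a
  X2 -> S A
  X3 -> T0 B
  X4 -> S A
  X5 -> B B

Fill CYK table bottom-up — only the sub-triangle for w[0..7]:
  [0..0]={A,S,T0}  "b"  orig:{A,S}
  [1..1]={A,B,S,T1}  "a"  orig:{A,B,S}
  [2..2]={A,B,S,T1}  "a"  orig:{A,B,S}
  [3..3]={A,S,T0}  "b"  orig:{A,S}
  [4..4]={A,S,T0}  "b"  orig:{A,S}
  [5..5]={A,B,S,T1}  "a"  orig:{A,B,S}
  [6..6]={A,S,T0}  "b"  orig:{A,S}
  [7..7]={A,B,S,T1}  "a"  orig:{A,B,S}
  [0..1]={X2,X3,X4}  "ba"  orig:{}
  [1..2]={X2,X4,X5}  "aa"  orig:{}
  [2..3]={B,X2,X4}  "ab"  orig:{B}
  [3..4]={X2,X4}  "bb"  orig:{}
  [4..5]={X2,X3,X4}  "ba"  orig:{}
  [5..6]={B,X2,X4}  "ab"  orig:{B}
  [6..7]={X2,X3,X4}  "ba"  orig:{}
  [0..2]={A,S}  "baa"
  [1..3]={A,S,X5}  "aab"  orig:{A,S}
  [2..4]={A,S}  "abb"
  [3..5]={A,S}  "bba"
  [4..6]={A,S,X3}  "bab"  orig:{A,S}
  [5..7]={A,B,S,X5}  "aba"  orig:{A,B,S}
  [0..3]={S,X2,X4}  "baab"  orig:{S}
  [1..4]={X2,X4}  "aabb"  orig:{}
  [2..5]={B,X2,X4}  "abba"  orig:{B}
  [3..6]={X2,X4}  "bbab"  orig:{}
  [4..7]={S,X2,X3,X4}  "baba"  orig:{S}
  [0..4]={A,S,X2,X4}  "baabb"  orig:{A,S}
  [1..5]={A,S,X5}  "aabba"  orig:{A,S}
  [2..6]={A,B,S}  "abbab"
  [3..7]={A,S}  "bbaba"
  [0..5]={A,S,X2,X4}  "baabba"  orig:{A,S}
  [1..6]={X2,X4,X5}  "aabbab"  orig:{}
  [2..7]={B,X2,X4,X5}  "abbaba"  orig:{B}
  [0..6]={A,S,X2,X4}  "baabbab"  orig:{A,S}
  [1..7]={A,S,X5}  "aabbaba"  orig:{A,S}
  [0..7]={A,S,X2,X4}  "baabbaba"  orig:{A,S}

Original NTs in T[0,7] deriving "baabbaba": ["A", "S"]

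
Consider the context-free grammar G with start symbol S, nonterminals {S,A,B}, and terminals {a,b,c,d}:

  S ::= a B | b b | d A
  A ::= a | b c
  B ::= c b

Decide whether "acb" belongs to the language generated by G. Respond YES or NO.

CNF form of G:
  S -> T0 T0 | T2 B | T3 A
  A -> T0 T1 | a
  B -> T1 T0
  T0 -> b
  T1 -> c
  T2 -> a
  T3 -> d

Fill CYK table bottom-up:
  cell(0,0) a: {A,T2}  orig:{A}
  cell(1,1) c: {T1}  orig:{}
  cell(2,2) b: {T0}  orig:{}
  cell(0,1) ac: ∅
  cell(1,2) cb: {B}
  cell(0,2) acb: {S}

S ∈ T[0,2] ⇒ YES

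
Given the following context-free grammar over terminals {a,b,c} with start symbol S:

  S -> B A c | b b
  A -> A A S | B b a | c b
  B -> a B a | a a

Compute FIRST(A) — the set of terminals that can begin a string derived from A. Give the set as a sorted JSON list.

Compute FIRST by fixpoint:
[1]
  A via A→c b: +{c}
  B via B→a B a: +{a}
  S via S→B A c: +{a}
  S via S→b b: +{b}
  S: {a,b}  A: {c}  B: {a}
[2]
  A via A→B b a: +{a}
  S: {a,b}  A: {a,c}  B: {a}
[3] — fixpoint
  S: {a,b}  A: {a,c}  B: {a}

FIRST(A) = ["a", "c"]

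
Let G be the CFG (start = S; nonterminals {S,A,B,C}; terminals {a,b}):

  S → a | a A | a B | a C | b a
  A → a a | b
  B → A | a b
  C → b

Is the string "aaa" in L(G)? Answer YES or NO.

CNF form of G:
  S -> T0 A | T0 B | T0 C | T1 T0 | a
  A -> T0 T0 | b
  B -> T0 T0 | T0 T1 | b
  C -> b
  T0 -> a
  T1 -> b

Fill CYK table bottom-up:
  [0..0]={S,T0}  "a"  orig:{S}
  [1..1]={S,T0}  "a"  orig:{S}
  [2..2]={S,T0}  "a"  orig:{S}
  [0..1]={A,B}  "aa"
  [1..2]={A,B}  "aa"
  [0..2]={S}  "aaa"

S ∈ T[0,2] ⇒ YES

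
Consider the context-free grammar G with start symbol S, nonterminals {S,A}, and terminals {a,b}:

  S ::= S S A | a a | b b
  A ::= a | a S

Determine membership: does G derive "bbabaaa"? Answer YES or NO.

CNF form of G:
  S -> S X2 | T0 T0 | T1 T1
  A -> T0 S | a
  T0 -> a
  T1 -> b
  X2 -> S A

CYK table (by increasing span):
  T[0,0] 'b' = {T1}  orig:{}
  T[1,1] 'b' = {T1}  orig:{}
  T[2,2] 'a' = {A,T0}  orig:{A}
  T[3,3] 'b' = {T1}  orig:{}
  T[4,4] 'a' = {A,T0}  orig:{A}
  T[5,5] 'a' = {A,T0}  orig:{A}
  T[6,6] 'a' = {A,T0}  orig:{A}
  T[0,1] 'bb' = {S}
  T[1,2] 'ba' = ∅
  T[2,3] 'ab' = ∅
  T[3,4] 'ba' = ∅
  T[4,5] 'aa' = {S}
  T[5,6] 'aa' = {S}
  T[0,2] 'bba' = {X2}  orig:{}
  T[1,3] 'bab' = ∅
  T[2,4] 'aba' = ∅
  T[3,5] 'baa' = ∅
  T[4,6] 'aaa' = {A,X2}  orig:{A}
  T[0,3] 'bbab' = ∅
  T[1,4] 'baba' = ∅
  T[2,5] 'abaa' = ∅
  T[3,6] 'baaa' = ∅
  T[0,4] 'bbaba' = ∅
  T[1,5] 'babaa' = ∅
  T[2,6] 'abaaa' = ∅
  T[0,5] 'bbabaa' = ∅
  T[1,6] 'babaaa' = ∅
  T[0,6] 'bbabaaa' = ∅

S ∉ T[0,6] ⇒ NO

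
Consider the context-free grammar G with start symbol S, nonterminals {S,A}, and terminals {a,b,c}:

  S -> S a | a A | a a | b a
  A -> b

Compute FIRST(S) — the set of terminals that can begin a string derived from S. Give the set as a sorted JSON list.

FIRST iteration:
iter 1:
  A via A→b: +{b}
  S via S→a A: +{a}
  S via S→b a: +{b}
  S: {a,b}  A: {b}
iter 2: done
  S: {a,b}  A: {b}

FIRST(S) = ["a", "b"]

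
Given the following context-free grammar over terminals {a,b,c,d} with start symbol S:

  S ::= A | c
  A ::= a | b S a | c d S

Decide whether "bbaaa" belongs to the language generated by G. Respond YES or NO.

Convert to CNF:
  S -> T0 X6 | T2 X7 | a | c
  A -> T0 X4 | T2 X5 | a
  T0 -> b
  T1 -> a
  T2 -> c
  T3 -> d
  X4 -> S T1
  X5 -> T3 S
  X6 -> S T1
  X7 -> T3 S

CYK fill:
  cell(0,0) b: {T0}  orig:{}
  cell(1,1) b: {T0}  orig:{}
  cell(2,2) a: {A,S,T1}  orig:{A,S}
  cell(3,3) a: {A,S,T1}  orig:{A,S}
  cell(4,4) a: {A,S,T1}  orig:{A,S}
  cell(0,1) bb: ∅
  cell(1,2) ba: ∅
  cell(2,3) aa: {X4,X6}  orig:{}
  cell(3,4) aa: {X4,X6}  orig:{}
  cell(0,2) bba: ∅
  cell(1,3) baa: {A,S}
  cell(2,4) aaa: ∅
  cell(0,3) bbaa: ∅
  cell(1,4) baaa: {X4,X6}  orig:{}
  cell(0,4) bbaaa: {A,S}

S ∈ T[0,4] ⇒ YES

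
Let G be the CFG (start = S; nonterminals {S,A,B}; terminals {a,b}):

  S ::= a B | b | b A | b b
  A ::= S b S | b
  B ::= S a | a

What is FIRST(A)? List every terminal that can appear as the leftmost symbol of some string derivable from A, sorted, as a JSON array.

Compute FIRST by fixpoint:
[1]
  A via A→b: +{b}
  B via B→a: +{a}
  S via S→a B: +{a}
  S via S→b: +{b}
  FIRST(S)={a,b}  FIRST(A)={b}  FIRST(B)={a}
[2]
  A via A→S b S: +{a}
  B via B→S a: +{b}
  FIRST(S)={a,b}  FIRST(A)={a,b}  FIRST(B)={a,b}
[3] (no change)
  FIRST(S)={a,b}  FIRST(A)={a,b}  FIRST(B)={a,b}

FIRST(A) = ["a", "b"]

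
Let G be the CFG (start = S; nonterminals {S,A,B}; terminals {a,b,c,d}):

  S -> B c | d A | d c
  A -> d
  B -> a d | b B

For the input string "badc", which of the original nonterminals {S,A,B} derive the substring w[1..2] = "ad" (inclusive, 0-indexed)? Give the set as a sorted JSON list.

CNF form of G:
  S -> B T3 | T1 A | T1 T3
  A -> d
  B -> T0 T1 | T2 B
  T0 -> a
  T1 -> d
  T2 -> b
  T3 -> c

Fill CYK table bottom-up — only the sub-triangle for w[1..2]:
  cell(1,1) a: {T0}  orig:{}
  cell(2,2) d: {A,T1}  orig:{A}
  cell(1,2) ad: {B}

Original NTs in T[1,2] deriving "ad": ["B"]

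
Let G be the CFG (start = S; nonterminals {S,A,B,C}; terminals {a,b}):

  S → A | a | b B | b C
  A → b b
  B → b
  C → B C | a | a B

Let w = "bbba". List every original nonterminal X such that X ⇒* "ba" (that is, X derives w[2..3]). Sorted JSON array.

Convert to CNF:
  S -> T0 B | T0 C | T0 T0 | a
  A -> T0 T0
  B -> b
  C -> B C | T1 B | a
  T0 -> b
  T1 -> a

CYK table (by increasing span), restricted to cells inside w[2..3]:
  cell(2,2) b: {B,T0}  orig:{B}
  cell(3,3) a: {C,S,T1}  orig:{C,S}
  cell(2,3) ba: {C,S}

Original NTs in T[2,3] deriving "ba": ["C", "S"]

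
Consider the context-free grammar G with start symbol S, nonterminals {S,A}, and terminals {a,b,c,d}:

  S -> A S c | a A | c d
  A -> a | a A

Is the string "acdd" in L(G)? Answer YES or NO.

Convert to CNF:
  S -> A X3 | T0 A | T1 T2
  A -> T0 A | a
  T0 -> a
  T1 -> c
  T2 -> d
  X3 -> S T1

Fill CYK table bottom-up:
  cell(0,0) a: {A,T0}  orig:{A}
  cell(1,1) c: {T1}  orig:{}
  cell(2,2) d: {T2}  orig:{}
  cell(3,3) d: {T2}  orig:{}
  cell(0,1) ac: ∅
  cell(1,2) cd: {S}
  cell(2,3) dd: ∅
  cell(0,2) acd: ∅
  cell(1,3) cdd: ∅
  cell(0,3) acdd: ∅

S ∉ T[0,3] ⇒ NO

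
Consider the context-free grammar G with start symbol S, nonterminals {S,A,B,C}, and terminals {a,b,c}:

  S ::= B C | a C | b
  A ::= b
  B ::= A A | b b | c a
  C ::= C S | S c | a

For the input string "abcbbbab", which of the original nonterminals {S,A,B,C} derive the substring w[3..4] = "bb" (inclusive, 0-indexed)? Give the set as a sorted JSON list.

Convert to CNF:
  S -> B C | T2 C | b
  A -> b
  B -> A A | T0 T0 | T1 T2
  C -> C S | S T1 | a
  T0 -> b
  T1 -> c
  T2 -> a

CYK table (by increasing span) (cells [i..j] with 3 ≤ i ≤ j ≤ 4 only):
  T[3,3] 'b' = {A,S,T0}  orig:{A,S}
  T[4,4] 'b' = {A,S,T0}  orig:{A,S}
  T[3,4] 'bb' = {B}

Original NTs in T[3,4] deriving "bb": ["B"]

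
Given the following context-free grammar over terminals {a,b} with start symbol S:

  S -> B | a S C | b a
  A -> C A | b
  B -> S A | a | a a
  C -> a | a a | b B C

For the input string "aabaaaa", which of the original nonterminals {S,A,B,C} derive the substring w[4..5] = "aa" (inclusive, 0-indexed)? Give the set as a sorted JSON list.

Convert to CNF:
  S -> S A | T0 T0 | T0 X3 | T1 T0 | a
  A -> C A | b
  B -> S A | T0 T0 | a
  C -> T0 T0 | T1 X2 | a
  T0 -> a
  T1 -> b
  X2 -> B C
  X3 -> S C

CYK table (by increasing span) — only the sub-triangle for w[4..5]:
  [4..4]={B,C,S,T0}  "a"  orig:{B,C,S}
  [5..5]={B,C,S,T0}  "a"  orig:{B,C,S}
  [4..5]={B,C,S,X2,X3}  "aa"  orig:{B,C,S}

Original NTs in T[4,5] deriving "aa": ["B", "C", "S"]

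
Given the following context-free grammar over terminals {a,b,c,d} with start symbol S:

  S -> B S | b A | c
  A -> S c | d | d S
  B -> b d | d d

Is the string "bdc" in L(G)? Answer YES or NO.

CNF form of G:
  S -> B S | T2 A | c
  A -> S T0 | T1 S | d
  B -> T1 T1 | T2 T1
  T0 -> c
  T1 -> d
  T2 -> b

Fill CYK table bottom-up:
  T[0,0] 'b' = {T2}  orig:{}
  T[1,1] 'd' = {A,T1}  orig:{A}
  T[2,2] 'c' = {S,T0}  orig:{S}
  T[0,1] 'bd' = {B,S}
  T[1,2] 'dc' = {A}
  T[0,2] 'bdc' = {A,S}

S ∈ T[0,2] ⇒ YES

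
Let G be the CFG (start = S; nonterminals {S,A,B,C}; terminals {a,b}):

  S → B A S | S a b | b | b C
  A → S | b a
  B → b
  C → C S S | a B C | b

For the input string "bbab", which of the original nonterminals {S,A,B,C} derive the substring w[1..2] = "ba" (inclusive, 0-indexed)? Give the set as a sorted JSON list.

Convert to CNF:
  S -> B X6 | S X7 | T1 C | b
  A -> B X2 | S X3 | T1 C | T1 T0 | b
  B -> b
  C -> C X4 | T0 X5 | b
  T0 -> a
  T1 -> b
  X2 -> A S
  X3 -> T0 T1
  X4 -> S S
  X5 -> B C
  X6 -> A S
  X7 -> T0 T1

Fill CYK table bottom-up, restricted to cells inside w[1..2]:
  [1..1]={A,B,C,S,T1}  "b"  orig:{A,B,C,S}
  [2..2]={T0}  "a"  orig:{}
  [1..2]={A}  "ba"

Original NTs in T[1,2] deriving "ba": ["A"]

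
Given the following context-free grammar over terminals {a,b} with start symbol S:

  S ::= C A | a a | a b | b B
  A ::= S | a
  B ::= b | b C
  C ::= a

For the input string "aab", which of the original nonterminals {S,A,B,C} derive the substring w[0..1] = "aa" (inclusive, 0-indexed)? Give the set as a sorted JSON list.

Convert to CNF:
  S -> C A | T0 T0 | T0 T1 | T1 B
  A -> C A | T0 T0 | T0 T1 | T1 B | a
  B -> T1 C | b
  C -> a
  T0 -> a
  T1 -> b

CYK fill (cells [i..j] with 0 ≤ i ≤ j ≤ 1 only):
  [0..0]={A,C,T0}  "a"  orig:{A,C}
  [1..1]={A,C,T0}  "a"  orig:{A,C}
  [0..1]={A,S}  "aa"

Original NTs in T[0,1] deriving "aa": ["A", "S"]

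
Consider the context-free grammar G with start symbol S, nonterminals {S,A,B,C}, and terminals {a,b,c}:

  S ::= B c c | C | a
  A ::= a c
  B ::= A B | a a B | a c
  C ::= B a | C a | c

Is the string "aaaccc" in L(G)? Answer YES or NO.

CNF form of G:
  S -> B T0 | B X3 | C T0 | a | c
  A -> T0 T1
  B -> A B | T0 T1 | T0 X2
  C -> B T0 | C T0 | c
  T0 -> a
  T1 -> c
  X2 -> T0 B
  X3 -> T1 T1

CYK fill:
  [0..0]={S,T0}  "a"  orig:{S}
  [1..1]={S,T0}  "a"  orig:{S}
  [2..2]={S,T0}  "a"  orig:{S}
  [3..3]={C,S,T1}  "c"  orig:{C,S}
  [4..4]={C,S,T1}  "c"  orig:{C,S}
  [5..5]={C,S,T1}  "c"  orig:{C,S}
  [0..1]=∅  "aa"
  [1..2]=∅  "aa"
  [2..3]={A,B}  "ac"
  [3..4]={X3}  "cc"  orig:{}
  [4..5]={X3}  "cc"  orig:{}
  [0..2]=∅  "aaa"
  [1..3]={X2}  "aac"  orig:{}
  [2..4]=∅  "acc"
  [3..5]=∅  "ccc"
  [0..3]={B}  "aaac"
  [1..4]=∅  "aacc"
  [2..5]={S}  "accc"
  [0..4]=∅  "aaacc"
  [1..5]=∅  "aaccc"
  [0..5]={S}  "aaaccc"

S ∈ T[0,5] ⇒ YES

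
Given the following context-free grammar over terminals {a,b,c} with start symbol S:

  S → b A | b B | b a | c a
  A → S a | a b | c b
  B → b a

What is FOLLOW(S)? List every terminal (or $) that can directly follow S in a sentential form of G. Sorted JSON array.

Compute FIRST by fixpoint:
pass 1:
  A via A→a b: +{a}
  A via A→c b: +{c}
  B via B→b a: +{b}
  S via S→b A: +{b}
  S via S→c a: +{c}
  FIRST[S]={b,c}  FIRST[A]={a,c}  FIRST[B]={b}
pass 2:
  A via A→S a: +{b}
  FIRST[S]={b,c}  FIRST[A]={a,b,c}  FIRST[B]={b}
pass 3: — fixpoint
  FIRST[S]={b,c}  FIRST[A]={a,b,c}  FIRST[B]={b}

FOLLOW iteration:
seed FOLLOW(S) with $
pass 1:
  A→S a: FOLLOW(S) ⊇ FIRST(a) = {a}; new: +{a}
  S→b A: FOLLOW(A) ⊇ FOLLOW(S) ⊇ {$,a}; new: +{$,a}
  S→b B: FOLLOW(B) ⊇ FOLLOW(S) ⊇ {$,a}; new: +{$,a}
  S: {$,a}  A: {$,a}  B: {$,a}
pass 2: — fixpoint
  S: {$,a}  A: {$,a}  B: {$,a}

FOLLOW(S) = ["$", "a"]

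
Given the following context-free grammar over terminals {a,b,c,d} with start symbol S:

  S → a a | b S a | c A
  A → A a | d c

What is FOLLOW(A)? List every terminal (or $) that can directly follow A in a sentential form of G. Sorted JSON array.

FIRST iteration:
pass 1:
  A via A→d c: +{d}
  S via S→a a: +{a}
  S via S→b S a: +{b}
  S via S→c A: +{c}
  FIRST(S)={a,b,c}  FIRST(A)={d}
pass 2: done
  FIRST(S)={a,b,c}  FIRST(A)={d}

FOLLOW iteration:
initialize: $ ∈ FOLLOW(S)
pass 1:
  A→A a: FOLLOW(A) ⊇ FIRST(a) = {a}; new: +{a}
  S→b S a: FOLLOW(S) ⊇ FIRST(a) = {a}; new: +{a}
  S→c A: FOLLOW(A) ⊇ FOLLOW(S) ⊇ {$,a}; new: +{$}
  FOLLOW[S]={$,a}  FOLLOW[A]={$,a}
pass 2: — fixpoint
  FOLLOW[S]={$,a}  FOLLOW[A]={$,a}

FOLLOW(A) = ["$", "a"]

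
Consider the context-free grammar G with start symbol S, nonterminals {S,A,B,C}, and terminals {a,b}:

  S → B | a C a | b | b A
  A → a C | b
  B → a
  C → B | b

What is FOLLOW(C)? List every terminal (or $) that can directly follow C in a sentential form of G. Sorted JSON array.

FIRST sets, iterate to fixpoint:
[1]
  A via A→a C: +{a}
  A via A→b: +{b}
  B via B→a: +{a}
  C via C→B: +{a}
  C via C→b: +{b}
  S via S→B: +{a}
  S via S→b: +{b}
  FIRST[S]={a,b}  FIRST[A]={a,b}  FIRST[B]={a}  FIRST[C]={a,b}
[2] — fixpoint
  FIRST[S]={a,b}  FIRST[A]={a,b}  FIRST[B]={a}  FIRST[C]={a,b}

FOLLOW iteration:
seed FOLLOW(S) with $
iter 1:
  S→B: FOLLOW(B) ⊇ FOLLOW(S) ⊇ {$}; new: +{$}
  S→a C a: FOLLOW(C) ⊇ FIRST(a) = {a}; new: +{a}
  S→b A: FOLLOW(A) ⊇ FOLLOW(S) ⊇ {$}; new: +{$}
  S: {$}  A: {$}  B: {$}  C: {a}
iter 2:
  A→a C: FOLLOW(C) ⊇ FOLLOW(A) ⊇ {$}; new: +{$}
  C→B: FOLLOW(B) ⊇ FOLLOW(C) ⊇ {$,a}; new: +{a}
  S: {$}  A: {$}  B: {$,a}  C: {$,a}
iter 3: (stable)
  S: {$}  A: {$}  B: {$,a}  C: {$,a}

FOLLOW(C) = ["$", "a"]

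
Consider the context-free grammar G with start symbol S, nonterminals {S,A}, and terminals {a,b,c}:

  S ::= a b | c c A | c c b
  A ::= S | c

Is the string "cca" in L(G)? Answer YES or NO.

Convert to CNF:
  S -> T0 T1 | T2 X5 | T2 X6
  A -> T0 T1 | T2 X3 | T2 X4 | c
  T0 -> a
  T1 -> b
  T2 -> c
  X3 -> T2 A
  X4 -> T2 T1
  X5 -> T2 A
  X6 -> T2 T1

Fill CYK table bottom-up:
  T[0,0] 'c' = {A,T2}  orig:{A}
  T[1,1] 'c' = {A,T2}  orig:{A}
  T[2,2] 'a' = {T0}  orig:{}
  T[0,1] 'cc' = {X3,X5}  orig:{}
  T[1,2] 'ca' = ∅
  T[0,2] 'cca' = ∅

S ∉ T[0,2] ⇒ NO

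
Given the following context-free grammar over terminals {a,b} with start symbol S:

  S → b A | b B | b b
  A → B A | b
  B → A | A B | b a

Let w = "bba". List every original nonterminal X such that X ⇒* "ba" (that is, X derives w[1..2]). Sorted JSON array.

Convert to CNF:
  S -> T0 A | T0 B | T0 T0
  A -> B A | b
  B -> A B | B A | T0 T1 | b
  T0 -> b
  T1 -> a

Fill CYK table bottom-up (cells [i..j] with 1 ≤ i ≤ j ≤ 2 only):
  T[1,1] 'b' = {A,B,T0}  orig:{A,B}
  T[2,2] 'a' = {T1}  orig:{}
  T[1,2] 'ba' = {B}

Original NTs in T[1,2] deriving "ba": ["B"]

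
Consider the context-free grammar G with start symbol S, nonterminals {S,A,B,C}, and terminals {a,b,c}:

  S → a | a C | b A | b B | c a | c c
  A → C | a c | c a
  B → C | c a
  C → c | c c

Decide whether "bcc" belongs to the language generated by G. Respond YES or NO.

CNF form of G:
  S -> T0 C | T1 T0 | T1 T1 | T2 A | T2 B | a
  A -> T0 T1 | T1 T0 | T1 T1 | c
  B -> T1 T0 | T1 T1 | c
  C -> T1 T1 | c
  T0 -> a
  T1 -> c
  T2 -> b

Fill CYK table bottom-up:
  T[0,0] 'b' = {T2}  orig:{}
  T[1,1] 'c' = {A,B,C,T1}  orig:{A,B,C}
  T[2,2] 'c' = {A,B,C,T1}  orig:{A,B,C}
  T[0,1] 'bc' = {S}
  T[1,2] 'cc' = {A,B,C,S}
  T[0,2] 'bcc' = {S}

S ∈ T[0,2] ⇒ YES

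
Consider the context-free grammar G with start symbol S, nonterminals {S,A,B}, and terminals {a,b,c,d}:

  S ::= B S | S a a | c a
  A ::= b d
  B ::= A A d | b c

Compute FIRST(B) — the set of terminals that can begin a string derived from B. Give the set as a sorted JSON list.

Compute FIRST by fixpoint:
iter 1:
  A via A→b d: +{b}
  B via B→A A d: +{b}
  S via S→B S: +{b}
  S via S→c a: +{c}
  FIRST(S)={b,c}  FIRST(A)={b}  FIRST(B)={b}
iter 2: (no change)
  FIRST(S)={b,c}  FIRST(A)={b}  FIRST(B)={b}

FIRST(B) = ["b"]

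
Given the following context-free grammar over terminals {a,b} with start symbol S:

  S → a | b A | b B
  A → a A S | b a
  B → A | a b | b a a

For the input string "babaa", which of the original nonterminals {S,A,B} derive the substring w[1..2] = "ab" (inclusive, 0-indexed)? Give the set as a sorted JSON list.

Convert to CNF:
  S -> T1 A | T1 B | a
  A -> T0 X2 | T1 T0
  B -> T0 T1 | T0 X3 | T1 T0 | T1 X4
  T0 -> a
  T1 -> b
  X2 -> A S
  X3 -> A S
  X4 -> T0 T0

Fill CYK table bottom-up — only the sub-triangle for w[1..2]:
  T[1,1] 'a' = {S,T0}  orig:{S}
  T[2,2] 'b' = {T1}  orig:{}
  T[1,2] 'ab' = {B}

Original NTs in T[1,2] deriving "ab": ["B"]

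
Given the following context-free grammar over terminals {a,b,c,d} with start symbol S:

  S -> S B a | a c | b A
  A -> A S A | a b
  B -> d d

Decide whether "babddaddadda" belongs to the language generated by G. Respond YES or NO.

CNF form of G:
  S -> S X5 | T0 T3 | T1 A
  A -> A X4 | T0 T1
  B -> T2 T2
  T0 -> a
  T1 -> b
  T2 -> d
  T3 -> c
  X4 -> S A
  X5 -> B T0

CYK table (by increasing span):
  cell(0,0) b: {T1}  orig:{}
  cell(1,1) a: {T0}  orig:{}
  cell(2,2) b: {T1}  orig:{}
  cell(3,3) d: {T2}  orig:{}
  cell(4,4) d: {T2}  orig:{}
  cell(5,5) a: {T0}  orig:{}
  cell(6,6) d: {T2}  orig:{}
  cell(7,7) d: {T2}  orig:{}
  cell(8,8) a: {T0}  orig:{}
  cell(9,9) d: {T2}  orig:{}
  cell(10,10) d: {T2}  orig:{}
  cell(11,11) a: {T0}  orig:{}
  cell(0,1) ba: ∅
  cell(1,2) ab: {A}
  cell(2,3) bd: ∅
  cell(3,4) dd: {B}
  cell(4,5) da: ∅
  cell(5,6) ad: ∅
  cell(6,7) dd: {B}
  cell(7,8) da: ∅
  cell(8,9) ad: ∅
  cell(9,10) dd: {B}
  cell(10,11) da: ∅
  cell(0,2) bab: {S}
  cell(1,3) abd: ∅
  cell(2,4) bdd: ∅
  cell(3,5) dda: {X5}  orig:{}
  cell(4,6) dad: ∅
  cell(5,7) add: ∅
  cell(6,8) dda: {X5}  orig:{}
  cell(7,9) dad: ∅
  cell(8,10) add: ∅
  cell(9,11) dda: {X5}  orig:{}
  cell(0,3) babd: ∅
  cell(1,4) abdd: ∅
  cell(2,5) bdda: ∅
  cell(3,6) ddad: ∅
  cell(4,7) dadd: ∅
  cell(5,8) adda: ∅
  cell(6,9) ddad: ∅
  cell(7,10) dadd: ∅
  cell(8,11) adda: ∅
  cell(0,4) babdd: ∅
  cell(1,5) abdda: ∅
  cell(2,6) bddad: ∅
  cell(3,7) ddadd: ∅
  cell(4,8) dadda: ∅
  cell(5,9) addad: ∅
  cell(6,10) ddadd: ∅
  cell(7,11) dadda: ∅
  cell(0,5) babdda: {S}
  cell(1,6) abddad: ∅
  cell(2,7) bddadd: ∅
  cell(3,8) ddadda: ∅
  cell(4,9) daddad: ∅
  cell(5,10) addadd: ∅
  cell(6,11) ddadda: ∅
  cell(0,6) babddad: ∅
  cell(1,7) abddadd: ∅
  cell(2,8) bddadda: ∅
  cell(3,9) ddaddad: ∅
  cell(4,10) daddadd: ∅
  cell(5,11) addadda: ∅
  cell(0,7) babddadd: ∅
  cell(1,8) abddadda: ∅
  cell(2,9) bddaddad: ∅
  cell(3,10) ddaddadd: ∅
  cell(4,11) daddadda: ∅
  cell(0,8) babddadda: {S}
  cell(1,9) abddaddad: ∅
  cell(2,10) bddaddadd: ∅
  cell(3,11) ddaddadda: ∅
  cell(0,9) babddaddad: ∅
  cell(1,10) abddaddadd: ∅
  cell(2,11) bddaddadda: ∅
  cell(0,10) babddaddadd: ∅
  cell(1,11) abddaddadda: ∅
  cell(0,11) babddaddadda: {S}

S ∈ T[0,11] ⇒ YES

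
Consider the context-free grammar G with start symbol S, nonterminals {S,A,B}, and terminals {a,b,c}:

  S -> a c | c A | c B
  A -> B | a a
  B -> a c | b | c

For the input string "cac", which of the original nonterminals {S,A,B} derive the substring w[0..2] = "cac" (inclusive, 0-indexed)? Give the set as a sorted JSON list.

Convert to CNF:
  S -> T0 T1 | T1 A | T1 B
  A -> T0 T0 | T0 T1 | b | c
  B -> T0 T1 | b | c
  T0 -> a
  T1 -> c

Fill CYK table bottom-up (cells [i..j] with 0 ≤ i ≤ j ≤ 2 only):
  cell(0,0) c: {A,B,T1}  orig:{A,B}
  cell(1,1) a: {T0}  orig:{}
  cell(2,2) c: {A,B,T1}  orig:{A,B}
  cell(0,1) ca: ∅
  cell(1,2) ac: {A,B,S}
  cell(0,2) cac: {S}

Original NTs in T[0,2] deriving "cac": ["S"]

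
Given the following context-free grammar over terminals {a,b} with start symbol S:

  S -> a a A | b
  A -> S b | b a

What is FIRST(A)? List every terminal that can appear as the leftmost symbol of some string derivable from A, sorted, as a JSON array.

Compute FIRST by fixpoint:
pass 1:
  A via A→b a: +{b}
  S via S→a a A: +{a}
  S via S→b: +{b}
  FIRST[S]={a,b}  FIRST[A]={b}
pass 2:
  A via A→S b: +{a}
  FIRST[S]={a,b}  FIRST[A]={a,b}
pass 3: done
  FIRST[S]={a,b}  FIRST[A]={a,b}

FIRST(A) = ["a", "b"]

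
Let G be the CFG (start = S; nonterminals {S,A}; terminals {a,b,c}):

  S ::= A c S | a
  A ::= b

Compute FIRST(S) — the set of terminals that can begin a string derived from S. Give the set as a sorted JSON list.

Compute FIRST by fixpoint:
pass 1:
  A via A→b: +{b}
  S via S→A c S: +{b}
  S via S→a: +{a}
  FIRST[S]={a,b}  FIRST[A]={b}
pass 2: — fixpoint
  FIRST[S]={a,b}  FIRST[A]={b}

FIRST(S) = ["a", "b"]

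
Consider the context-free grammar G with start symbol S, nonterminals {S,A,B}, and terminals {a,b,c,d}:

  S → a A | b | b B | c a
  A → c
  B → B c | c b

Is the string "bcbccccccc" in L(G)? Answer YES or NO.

CNF form of G:
  S -> T0 T2 | T1 B | T2 A | b
  A -> c
  B -> B T0 | T0 T1
  T0 -> c
  T1 -> b
  T2 -> a

CYK table (by increasing span):
  [0..0]={S,T1}  "b"  orig:{S}
  [1..1]={A,T0}  "c"  orig:{A}
  [2..2]={S,T1}  "b"  orig:{S}
  [3..3]={A,T0}  "c"  orig:{A}
  [4..4]={A,T0}  "c"  orig:{A}
  [5..5]={A,T0}  "c"  orig:{A}
  [6..6]={A,T0}  "c"  orig:{A}
  [7..7]={A,T0}  "c"  orig:{A}
  [8..8]={A,T0}  "c"  orig:{A}
  [9..9]={A,T0}  "c"  orig:{A}
  [0..1]=∅  "bc"
  [1..2]={B}  "cb"
  [2..3]=∅  "bc"
  [3..4]=∅  "cc"
  [4..5]=∅  "cc"
  [5..6]=∅  "cc"
  [6..7]=∅  "cc"
  [7..8]=∅  "cc"
  [8..9]=∅  "cc"
  [0..2]={S}  "bcb"
  [1..3]={B}  "cbc"
  [2..4]=∅  "bcc"
  [3..5]=∅  "ccc"
  [4..6]=∅  "ccc"
  [5..7]=∅  "ccc"
  [6..8]=∅  "ccc"
  [7..9]=∅  "ccc"
  [0..3]={S}  "bcbc"
  [1..4]={B}  "cbcc"
  [2..5]=∅  "bccc"
  [3..6]=∅  "cccc"
  [4..7]=∅  "cccc"
  [5..8]=∅  "cccc"
  [6..9]=∅  "cccc"
  [0..4]={S}  "bcbcc"
  [1..5]={B}  "cbccc"
  [2..6]=∅  "bcccc"
  [3..7]=∅  "ccccc"
  [4..8]=∅  "ccccc"
  [5..9]=∅  "ccccc"
  [0..5]={S}  "bcbccc"
  [1..6]={B}  "cbcccc"
  [2..7]=∅  "bccccc"
  [3..8]=∅  "cccccc"
  [4..9]=∅  "cccccc"
  [0..6]={S}  "bcbcccc"
  [1..7]={B}  "cbccccc"
  [2..8]=∅  "bcccccc"
  [3..9]=∅  "ccccccc"
  [0..7]={S}  "bcbccccc"
  [1..8]={B}  "cbcccccc"
  [2..9]=∅  "bccccccc"
  [0..8]={S}  "bcbcccccc"
  [1..9]={B}  "cbccccccc"
  [0..9]={S}  "bcbccccccc"

S ∈ T[0,9] ⇒ YES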